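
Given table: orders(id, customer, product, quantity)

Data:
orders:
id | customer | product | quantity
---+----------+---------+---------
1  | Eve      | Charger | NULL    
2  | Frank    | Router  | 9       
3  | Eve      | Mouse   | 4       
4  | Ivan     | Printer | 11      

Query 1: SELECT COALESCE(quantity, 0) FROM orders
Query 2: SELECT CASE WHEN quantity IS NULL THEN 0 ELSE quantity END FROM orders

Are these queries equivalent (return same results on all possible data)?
Yes, equivalent

Both queries return: [(0,), (4,), (9,), (11,)]

Reason: COALESCE vs CASE for NULL handling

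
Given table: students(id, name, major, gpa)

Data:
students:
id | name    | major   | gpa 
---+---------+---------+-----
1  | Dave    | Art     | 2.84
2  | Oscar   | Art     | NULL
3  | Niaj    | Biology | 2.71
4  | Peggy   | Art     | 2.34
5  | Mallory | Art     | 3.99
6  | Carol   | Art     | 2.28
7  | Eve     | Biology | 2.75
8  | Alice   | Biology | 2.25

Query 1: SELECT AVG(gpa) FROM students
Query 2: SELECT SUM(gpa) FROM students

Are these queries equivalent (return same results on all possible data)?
No, not equivalent

Query 1 returns: [(2.737142857142857,)]
Query 2 returns: [(19.16,)]

Reason: AVG vs SUM give different aggregate values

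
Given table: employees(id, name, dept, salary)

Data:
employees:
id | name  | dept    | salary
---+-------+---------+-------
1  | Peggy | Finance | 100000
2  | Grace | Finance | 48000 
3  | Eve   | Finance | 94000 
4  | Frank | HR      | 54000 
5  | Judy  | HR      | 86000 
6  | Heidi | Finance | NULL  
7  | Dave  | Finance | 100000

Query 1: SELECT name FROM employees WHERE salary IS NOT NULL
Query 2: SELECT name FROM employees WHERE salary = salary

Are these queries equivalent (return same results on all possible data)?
Yes, equivalent

Both queries return: [('Dave',), ('Eve',), ('Frank',), ('Grace',), ('Judy',), ('Peggy',)]

Reason: IS NOT NULL vs self-equality (both exclude NULLs)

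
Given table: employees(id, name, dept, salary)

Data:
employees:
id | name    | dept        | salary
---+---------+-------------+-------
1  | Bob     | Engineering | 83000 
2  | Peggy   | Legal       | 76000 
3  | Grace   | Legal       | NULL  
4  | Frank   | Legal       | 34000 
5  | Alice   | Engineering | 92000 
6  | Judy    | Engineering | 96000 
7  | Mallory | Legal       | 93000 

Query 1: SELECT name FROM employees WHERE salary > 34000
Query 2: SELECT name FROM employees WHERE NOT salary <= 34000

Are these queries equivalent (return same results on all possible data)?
Yes, equivalent

Both queries return: [('Alice',), ('Bob',), ('Judy',), ('Mallory',), ('Peggy',)]

Reason: Both filter salary > 34000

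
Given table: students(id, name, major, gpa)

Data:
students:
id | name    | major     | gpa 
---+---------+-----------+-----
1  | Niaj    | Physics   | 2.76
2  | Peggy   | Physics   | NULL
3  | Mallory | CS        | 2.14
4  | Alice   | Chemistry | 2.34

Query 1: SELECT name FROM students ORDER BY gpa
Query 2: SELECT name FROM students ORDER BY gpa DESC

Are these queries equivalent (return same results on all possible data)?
No, not equivalent

Query 1 returns: [('Peggy',), ('Mallory',), ('Alice',), ('Niaj',)]
Query 2 returns: [('Niaj',), ('Alice',), ('Mallory',), ('Peggy',)]

Reason: ASC vs DESC gives opposite ordering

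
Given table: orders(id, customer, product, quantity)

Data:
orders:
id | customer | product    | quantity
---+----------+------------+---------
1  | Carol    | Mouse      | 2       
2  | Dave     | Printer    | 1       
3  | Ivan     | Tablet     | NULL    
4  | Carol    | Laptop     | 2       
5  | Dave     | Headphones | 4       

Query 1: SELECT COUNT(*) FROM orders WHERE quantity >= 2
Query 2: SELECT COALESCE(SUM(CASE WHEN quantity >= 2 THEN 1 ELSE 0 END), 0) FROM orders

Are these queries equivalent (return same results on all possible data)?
Yes, equivalent

Both queries return: [(3,)]

Reason: COUNT with WHERE vs conditional SUM (COALESCE handles empty-table NULL)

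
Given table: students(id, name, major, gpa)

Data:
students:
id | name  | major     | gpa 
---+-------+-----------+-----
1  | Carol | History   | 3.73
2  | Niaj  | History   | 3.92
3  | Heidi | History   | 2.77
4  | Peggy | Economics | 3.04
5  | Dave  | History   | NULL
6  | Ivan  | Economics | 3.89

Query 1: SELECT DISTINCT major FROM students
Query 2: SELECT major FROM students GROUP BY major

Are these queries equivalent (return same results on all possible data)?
Yes, equivalent

Both queries return: [('Economics',), ('History',)]

Reason: Both get unique majors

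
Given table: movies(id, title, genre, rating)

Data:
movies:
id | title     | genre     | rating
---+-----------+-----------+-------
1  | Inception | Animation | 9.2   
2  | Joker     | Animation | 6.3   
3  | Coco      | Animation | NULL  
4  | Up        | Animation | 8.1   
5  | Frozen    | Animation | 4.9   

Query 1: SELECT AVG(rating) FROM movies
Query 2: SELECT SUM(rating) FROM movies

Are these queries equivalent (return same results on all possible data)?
No, not equivalent

Query 1 returns: [(7.125,)]
Query 2 returns: [(28.5,)]

Reason: AVG vs SUM give different aggregate values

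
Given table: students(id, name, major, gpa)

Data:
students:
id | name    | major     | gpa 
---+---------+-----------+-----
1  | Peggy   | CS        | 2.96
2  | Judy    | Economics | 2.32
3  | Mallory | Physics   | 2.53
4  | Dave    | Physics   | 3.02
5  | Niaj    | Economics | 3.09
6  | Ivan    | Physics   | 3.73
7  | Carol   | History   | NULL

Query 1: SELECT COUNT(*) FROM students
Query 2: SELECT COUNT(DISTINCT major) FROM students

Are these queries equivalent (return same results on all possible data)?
No, not equivalent

Query 1 returns: [(7,)]
Query 2 returns: [(4,)]

Reason: COUNT(*) counts rows, COUNT(DISTINCT major) counts unique majors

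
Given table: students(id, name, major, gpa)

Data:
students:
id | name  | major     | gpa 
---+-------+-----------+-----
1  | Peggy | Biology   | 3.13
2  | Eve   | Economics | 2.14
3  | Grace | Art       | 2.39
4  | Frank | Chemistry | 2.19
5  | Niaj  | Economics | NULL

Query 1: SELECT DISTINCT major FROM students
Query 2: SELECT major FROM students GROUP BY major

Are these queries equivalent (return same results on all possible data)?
Yes, equivalent

Both queries return: [('Art',), ('Biology',), ('Chemistry',), ('Economics',)]

Reason: Both get unique majors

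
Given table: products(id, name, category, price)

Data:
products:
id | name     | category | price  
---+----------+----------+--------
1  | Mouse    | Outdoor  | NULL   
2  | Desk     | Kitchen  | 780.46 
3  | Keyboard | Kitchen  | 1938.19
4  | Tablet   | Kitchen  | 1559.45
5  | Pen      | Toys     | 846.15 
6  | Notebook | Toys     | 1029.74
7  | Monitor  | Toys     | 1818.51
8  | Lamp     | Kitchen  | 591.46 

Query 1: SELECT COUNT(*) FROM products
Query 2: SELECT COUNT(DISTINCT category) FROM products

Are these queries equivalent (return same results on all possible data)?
No, not equivalent

Query 1 returns: [(8,)]
Query 2 returns: [(3,)]

Reason: COUNT(*) counts rows, COUNT(DISTINCT category) counts unique categorys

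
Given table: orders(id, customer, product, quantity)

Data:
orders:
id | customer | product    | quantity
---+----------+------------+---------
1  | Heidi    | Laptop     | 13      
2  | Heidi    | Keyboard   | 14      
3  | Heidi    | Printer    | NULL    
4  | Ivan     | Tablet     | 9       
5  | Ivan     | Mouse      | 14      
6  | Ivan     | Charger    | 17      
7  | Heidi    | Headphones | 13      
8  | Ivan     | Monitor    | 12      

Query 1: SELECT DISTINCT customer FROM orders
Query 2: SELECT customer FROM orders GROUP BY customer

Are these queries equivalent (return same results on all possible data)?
Yes, equivalent

Both queries return: [('Heidi',), ('Ivan',)]

Reason: Both get unique customers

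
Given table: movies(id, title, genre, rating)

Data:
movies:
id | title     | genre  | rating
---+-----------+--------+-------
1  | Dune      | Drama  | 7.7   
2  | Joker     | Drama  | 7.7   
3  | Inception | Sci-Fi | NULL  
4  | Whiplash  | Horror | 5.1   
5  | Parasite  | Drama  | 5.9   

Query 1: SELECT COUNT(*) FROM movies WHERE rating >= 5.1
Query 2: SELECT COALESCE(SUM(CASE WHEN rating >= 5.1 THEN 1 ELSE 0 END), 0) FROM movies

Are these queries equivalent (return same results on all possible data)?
Yes, equivalent

Both queries return: [(4,)]

Reason: COUNT with WHERE vs conditional SUM (COALESCE handles empty-table NULL)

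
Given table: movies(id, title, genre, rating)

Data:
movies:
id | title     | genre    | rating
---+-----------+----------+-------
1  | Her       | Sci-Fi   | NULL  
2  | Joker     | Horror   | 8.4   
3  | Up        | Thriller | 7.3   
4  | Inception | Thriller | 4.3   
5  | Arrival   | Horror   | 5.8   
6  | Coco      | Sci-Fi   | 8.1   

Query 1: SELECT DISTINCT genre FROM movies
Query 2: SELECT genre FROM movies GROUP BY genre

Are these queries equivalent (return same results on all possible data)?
Yes, equivalent

Both queries return: [('Horror',), ('Sci-Fi',), ('Thriller',)]

Reason: Both get unique genres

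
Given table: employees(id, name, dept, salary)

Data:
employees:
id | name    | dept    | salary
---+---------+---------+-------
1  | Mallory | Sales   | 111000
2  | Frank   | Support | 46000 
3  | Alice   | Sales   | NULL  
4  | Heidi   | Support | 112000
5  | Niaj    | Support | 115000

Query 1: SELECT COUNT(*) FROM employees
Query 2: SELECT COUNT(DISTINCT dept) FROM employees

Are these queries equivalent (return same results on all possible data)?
No, not equivalent

Query 1 returns: [(5,)]
Query 2 returns: [(2,)]

Reason: COUNT(*) counts rows, COUNT(DISTINCT dept) counts unique depts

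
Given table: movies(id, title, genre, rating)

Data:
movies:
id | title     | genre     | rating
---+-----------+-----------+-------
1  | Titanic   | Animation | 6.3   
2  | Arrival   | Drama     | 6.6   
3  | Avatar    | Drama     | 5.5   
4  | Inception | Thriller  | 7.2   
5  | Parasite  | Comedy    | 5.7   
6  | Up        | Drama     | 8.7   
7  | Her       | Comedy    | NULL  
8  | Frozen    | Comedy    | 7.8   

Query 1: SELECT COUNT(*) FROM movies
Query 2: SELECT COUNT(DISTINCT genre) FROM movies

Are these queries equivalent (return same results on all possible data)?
No, not equivalent

Query 1 returns: [(8,)]
Query 2 returns: [(4,)]

Reason: COUNT(*) counts rows, COUNT(DISTINCT genre) counts unique genres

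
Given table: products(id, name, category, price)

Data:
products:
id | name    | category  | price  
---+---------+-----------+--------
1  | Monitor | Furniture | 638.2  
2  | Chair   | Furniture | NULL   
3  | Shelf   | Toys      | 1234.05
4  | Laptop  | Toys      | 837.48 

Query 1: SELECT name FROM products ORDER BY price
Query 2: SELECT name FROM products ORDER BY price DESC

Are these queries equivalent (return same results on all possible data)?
No, not equivalent

Query 1 returns: [('Chair',), ('Monitor',), ('Laptop',), ('Shelf',)]
Query 2 returns: [('Shelf',), ('Laptop',), ('Monitor',), ('Chair',)]

Reason: ASC vs DESC gives opposite ordering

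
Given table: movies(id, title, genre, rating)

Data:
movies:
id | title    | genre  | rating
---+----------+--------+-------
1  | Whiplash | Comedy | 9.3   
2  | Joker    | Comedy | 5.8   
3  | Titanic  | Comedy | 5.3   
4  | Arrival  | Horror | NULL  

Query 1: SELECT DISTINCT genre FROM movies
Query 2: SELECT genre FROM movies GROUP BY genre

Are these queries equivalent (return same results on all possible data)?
Yes, equivalent

Both queries return: [('Comedy',), ('Horror',)]

Reason: Both get unique genres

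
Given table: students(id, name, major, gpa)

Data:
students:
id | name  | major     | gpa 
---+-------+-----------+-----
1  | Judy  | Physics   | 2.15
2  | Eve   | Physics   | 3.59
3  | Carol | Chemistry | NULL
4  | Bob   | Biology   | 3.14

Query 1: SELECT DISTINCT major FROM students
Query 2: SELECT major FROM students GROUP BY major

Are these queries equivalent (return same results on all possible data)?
Yes, equivalent

Both queries return: [('Biology',), ('Chemistry',), ('Physics',)]

Reason: Both get unique majors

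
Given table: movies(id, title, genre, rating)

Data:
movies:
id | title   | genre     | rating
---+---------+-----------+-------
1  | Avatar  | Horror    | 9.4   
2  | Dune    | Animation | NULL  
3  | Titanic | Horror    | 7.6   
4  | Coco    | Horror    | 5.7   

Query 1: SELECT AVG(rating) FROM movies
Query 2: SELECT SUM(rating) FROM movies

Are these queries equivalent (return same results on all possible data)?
No, not equivalent

Query 1 returns: [(7.566666666666666,)]
Query 2 returns: [(22.7,)]

Reason: AVG vs SUM give different aggregate values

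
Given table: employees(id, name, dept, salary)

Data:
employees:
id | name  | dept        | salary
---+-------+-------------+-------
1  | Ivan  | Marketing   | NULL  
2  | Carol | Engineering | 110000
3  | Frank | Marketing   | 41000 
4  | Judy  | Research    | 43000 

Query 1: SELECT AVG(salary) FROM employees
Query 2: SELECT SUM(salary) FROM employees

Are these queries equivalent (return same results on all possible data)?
No, not equivalent

Query 1 returns: [(64666.666666666664,)]
Query 2 returns: [(194000,)]

Reason: AVG vs SUM give different aggregate values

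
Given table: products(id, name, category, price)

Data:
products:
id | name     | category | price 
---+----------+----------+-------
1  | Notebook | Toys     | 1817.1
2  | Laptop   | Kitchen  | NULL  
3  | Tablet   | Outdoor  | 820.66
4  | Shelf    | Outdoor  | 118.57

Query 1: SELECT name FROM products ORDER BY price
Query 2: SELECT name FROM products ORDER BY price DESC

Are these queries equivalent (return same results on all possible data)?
No, not equivalent

Query 1 returns: [('Laptop',), ('Shelf',), ('Tablet',), ('Notebook',)]
Query 2 returns: [('Notebook',), ('Tablet',), ('Shelf',), ('Laptop',)]

Reason: ASC vs DESC gives opposite ordering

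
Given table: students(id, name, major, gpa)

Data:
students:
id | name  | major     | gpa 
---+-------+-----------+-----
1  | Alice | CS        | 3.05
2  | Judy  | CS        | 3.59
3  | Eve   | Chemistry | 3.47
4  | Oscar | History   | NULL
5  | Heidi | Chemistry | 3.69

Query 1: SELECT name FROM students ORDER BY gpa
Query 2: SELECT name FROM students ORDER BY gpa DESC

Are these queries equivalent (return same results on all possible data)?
No, not equivalent

Query 1 returns: [('Oscar',), ('Alice',), ('Eve',), ('Judy',), ('Heidi',)]
Query 2 returns: [('Heidi',), ('Judy',), ('Eve',), ('Alice',), ('Oscar',)]

Reason: ASC vs DESC gives opposite ordering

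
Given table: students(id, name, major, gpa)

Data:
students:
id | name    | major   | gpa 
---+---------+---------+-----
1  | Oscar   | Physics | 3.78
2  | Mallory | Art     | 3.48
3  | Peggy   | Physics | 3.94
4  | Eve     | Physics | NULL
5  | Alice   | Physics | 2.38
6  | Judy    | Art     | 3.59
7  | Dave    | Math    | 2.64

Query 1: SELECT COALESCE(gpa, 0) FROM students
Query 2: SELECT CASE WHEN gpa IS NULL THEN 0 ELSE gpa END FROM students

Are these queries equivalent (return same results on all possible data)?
Yes, equivalent

Both queries return: [(0,), (2.38,), (2.64,), (3.48,), (3.59,), (3.78,), (3.94,)]

Reason: COALESCE vs CASE for NULL handling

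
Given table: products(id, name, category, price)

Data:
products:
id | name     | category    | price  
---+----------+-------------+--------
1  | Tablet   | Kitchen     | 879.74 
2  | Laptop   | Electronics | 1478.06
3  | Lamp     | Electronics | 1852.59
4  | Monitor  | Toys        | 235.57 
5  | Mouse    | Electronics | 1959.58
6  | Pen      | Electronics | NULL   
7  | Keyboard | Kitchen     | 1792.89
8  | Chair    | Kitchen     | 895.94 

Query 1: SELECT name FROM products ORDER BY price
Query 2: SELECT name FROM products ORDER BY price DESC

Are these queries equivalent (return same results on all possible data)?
No, not equivalent

Query 1 returns: [('Pen',), ('Monitor',), ('Tablet',), ('Chair',), ('Laptop',), ('Keyboard',), ('Lamp',), ('Mouse',)]
Query 2 returns: [('Mouse',), ('Lamp',), ('Keyboard',), ('Laptop',), ('Chair',), ('Tablet',), ('Monitor',), ('Pen',)]

Reason: ASC vs DESC gives opposite ordering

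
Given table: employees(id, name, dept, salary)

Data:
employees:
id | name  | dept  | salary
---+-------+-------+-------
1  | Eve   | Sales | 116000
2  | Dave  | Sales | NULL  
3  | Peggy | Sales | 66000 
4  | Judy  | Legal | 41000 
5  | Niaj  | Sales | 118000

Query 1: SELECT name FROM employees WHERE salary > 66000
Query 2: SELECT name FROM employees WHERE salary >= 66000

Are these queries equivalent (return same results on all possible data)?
No, not equivalent

Query 1 returns: [('Eve',), ('Niaj',)]
Query 2 returns: [('Eve',), ('Peggy',), ('Niaj',)]

Reason: > vs >= gives different results when salary = 66000 exists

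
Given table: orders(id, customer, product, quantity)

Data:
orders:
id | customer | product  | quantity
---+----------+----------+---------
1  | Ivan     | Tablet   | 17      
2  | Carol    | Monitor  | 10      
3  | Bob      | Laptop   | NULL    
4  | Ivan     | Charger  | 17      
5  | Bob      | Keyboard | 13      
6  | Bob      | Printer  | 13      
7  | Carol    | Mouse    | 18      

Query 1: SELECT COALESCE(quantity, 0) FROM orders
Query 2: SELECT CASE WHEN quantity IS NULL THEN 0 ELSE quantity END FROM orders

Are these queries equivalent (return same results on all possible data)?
Yes, equivalent

Both queries return: [(0,), (10,), (13,), (13,), (17,), (17,), (18,)]

Reason: COALESCE vs CASE for NULL handling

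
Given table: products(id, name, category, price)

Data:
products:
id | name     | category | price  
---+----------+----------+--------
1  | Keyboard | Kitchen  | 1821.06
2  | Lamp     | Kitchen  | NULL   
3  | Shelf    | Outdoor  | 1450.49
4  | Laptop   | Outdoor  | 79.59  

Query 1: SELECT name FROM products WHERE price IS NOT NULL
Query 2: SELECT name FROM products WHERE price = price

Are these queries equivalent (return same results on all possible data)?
Yes, equivalent

Both queries return: [('Keyboard',), ('Laptop',), ('Shelf',)]

Reason: IS NOT NULL vs self-equality (both exclude NULLs)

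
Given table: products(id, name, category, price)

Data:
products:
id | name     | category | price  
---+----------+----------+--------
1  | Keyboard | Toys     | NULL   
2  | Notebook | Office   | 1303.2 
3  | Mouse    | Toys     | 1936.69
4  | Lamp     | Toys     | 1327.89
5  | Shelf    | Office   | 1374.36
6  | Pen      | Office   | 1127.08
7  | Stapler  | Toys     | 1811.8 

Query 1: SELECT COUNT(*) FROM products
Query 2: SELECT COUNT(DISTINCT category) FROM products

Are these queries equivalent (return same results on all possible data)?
No, not equivalent

Query 1 returns: [(7,)]
Query 2 returns: [(2,)]

Reason: COUNT(*) counts rows, COUNT(DISTINCT category) counts unique categorys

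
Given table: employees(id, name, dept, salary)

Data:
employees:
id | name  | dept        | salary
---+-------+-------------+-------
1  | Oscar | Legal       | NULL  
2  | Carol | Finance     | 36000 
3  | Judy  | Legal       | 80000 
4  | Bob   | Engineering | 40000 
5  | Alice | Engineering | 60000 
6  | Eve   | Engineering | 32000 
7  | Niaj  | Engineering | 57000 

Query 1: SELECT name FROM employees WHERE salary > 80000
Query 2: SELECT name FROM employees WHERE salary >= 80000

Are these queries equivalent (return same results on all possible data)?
No, not equivalent

Query 1 returns: []
Query 2 returns: [('Judy',)]

Reason: > vs >= gives different results when salary = 80000 exists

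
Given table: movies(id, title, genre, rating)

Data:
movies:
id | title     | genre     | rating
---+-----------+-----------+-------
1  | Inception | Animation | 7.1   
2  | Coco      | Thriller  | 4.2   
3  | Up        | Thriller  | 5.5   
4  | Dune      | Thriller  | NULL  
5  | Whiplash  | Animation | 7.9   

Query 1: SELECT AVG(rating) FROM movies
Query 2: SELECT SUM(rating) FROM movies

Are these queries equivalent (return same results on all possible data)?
No, not equivalent

Query 1 returns: [(6.175,)]
Query 2 returns: [(24.7,)]

Reason: AVG vs SUM give different aggregate values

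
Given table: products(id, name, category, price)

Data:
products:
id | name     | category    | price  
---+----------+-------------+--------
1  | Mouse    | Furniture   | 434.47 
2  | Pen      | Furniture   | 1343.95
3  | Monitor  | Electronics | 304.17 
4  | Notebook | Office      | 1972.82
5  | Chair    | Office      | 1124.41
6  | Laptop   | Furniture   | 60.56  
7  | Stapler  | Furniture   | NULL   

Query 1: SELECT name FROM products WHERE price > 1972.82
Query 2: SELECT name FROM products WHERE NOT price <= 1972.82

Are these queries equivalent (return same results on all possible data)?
Yes, equivalent

Both queries return: []

Reason: Both filter price > 1972.82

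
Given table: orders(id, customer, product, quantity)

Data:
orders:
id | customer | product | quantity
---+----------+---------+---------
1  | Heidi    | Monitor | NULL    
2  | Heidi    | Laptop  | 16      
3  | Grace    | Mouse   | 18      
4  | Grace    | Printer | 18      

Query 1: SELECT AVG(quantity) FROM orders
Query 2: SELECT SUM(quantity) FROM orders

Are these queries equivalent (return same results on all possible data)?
No, not equivalent

Query 1 returns: [(17.333333333333332,)]
Query 2 returns: [(52,)]

Reason: AVG vs SUM give different aggregate values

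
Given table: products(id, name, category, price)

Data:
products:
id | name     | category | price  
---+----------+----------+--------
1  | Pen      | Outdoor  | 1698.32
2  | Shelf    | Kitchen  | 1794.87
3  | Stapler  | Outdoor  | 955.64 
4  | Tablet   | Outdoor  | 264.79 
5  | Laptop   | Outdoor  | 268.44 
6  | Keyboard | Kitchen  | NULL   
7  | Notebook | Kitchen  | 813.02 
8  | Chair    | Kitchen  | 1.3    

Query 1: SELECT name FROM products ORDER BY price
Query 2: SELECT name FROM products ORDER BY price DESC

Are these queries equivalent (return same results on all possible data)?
No, not equivalent

Query 1 returns: [('Keyboard',), ('Chair',), ('Tablet',), ('Laptop',), ('Notebook',), ('Stapler',), ('Pen',), ('Shelf',)]
Query 2 returns: [('Shelf',), ('Pen',), ('Stapler',), ('Notebook',), ('Laptop',), ('Tablet',), ('Chair',), ('Keyboard',)]

Reason: ASC vs DESC gives opposite ordering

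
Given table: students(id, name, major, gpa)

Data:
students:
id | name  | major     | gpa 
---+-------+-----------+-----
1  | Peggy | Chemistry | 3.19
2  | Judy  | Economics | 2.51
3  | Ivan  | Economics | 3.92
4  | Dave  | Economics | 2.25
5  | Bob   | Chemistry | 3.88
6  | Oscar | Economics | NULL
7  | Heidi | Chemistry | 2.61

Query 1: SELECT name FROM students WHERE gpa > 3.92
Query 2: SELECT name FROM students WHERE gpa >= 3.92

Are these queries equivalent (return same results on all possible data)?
No, not equivalent

Query 1 returns: []
Query 2 returns: [('Ivan',)]

Reason: > vs >= gives different results when gpa = 3.92 exists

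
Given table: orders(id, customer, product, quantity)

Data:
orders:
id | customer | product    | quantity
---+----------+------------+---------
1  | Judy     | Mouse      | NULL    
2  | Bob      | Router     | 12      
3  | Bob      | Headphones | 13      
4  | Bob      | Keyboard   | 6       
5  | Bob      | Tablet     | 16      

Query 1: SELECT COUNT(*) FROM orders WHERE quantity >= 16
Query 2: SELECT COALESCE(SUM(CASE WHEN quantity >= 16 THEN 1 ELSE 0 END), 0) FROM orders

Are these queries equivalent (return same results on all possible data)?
Yes, equivalent

Both queries return: [(1,)]

Reason: COUNT with WHERE vs conditional SUM (COALESCE handles empty-table NULL)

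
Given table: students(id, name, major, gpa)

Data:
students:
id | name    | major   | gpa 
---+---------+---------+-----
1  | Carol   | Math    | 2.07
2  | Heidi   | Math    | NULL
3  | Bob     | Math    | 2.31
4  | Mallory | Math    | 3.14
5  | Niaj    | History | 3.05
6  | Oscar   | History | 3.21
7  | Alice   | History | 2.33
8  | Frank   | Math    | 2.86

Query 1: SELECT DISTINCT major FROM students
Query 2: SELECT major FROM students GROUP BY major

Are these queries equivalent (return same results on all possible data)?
Yes, equivalent

Both queries return: [('History',), ('Math',)]

Reason: Both get unique majors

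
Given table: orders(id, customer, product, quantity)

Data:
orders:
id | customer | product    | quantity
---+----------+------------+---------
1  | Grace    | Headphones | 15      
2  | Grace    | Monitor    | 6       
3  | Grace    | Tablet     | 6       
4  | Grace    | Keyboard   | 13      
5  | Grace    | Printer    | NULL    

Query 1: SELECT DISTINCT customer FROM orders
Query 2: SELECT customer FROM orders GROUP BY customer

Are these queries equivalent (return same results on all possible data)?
Yes, equivalent

Both queries return: [('Grace',)]

Reason: Both get unique customers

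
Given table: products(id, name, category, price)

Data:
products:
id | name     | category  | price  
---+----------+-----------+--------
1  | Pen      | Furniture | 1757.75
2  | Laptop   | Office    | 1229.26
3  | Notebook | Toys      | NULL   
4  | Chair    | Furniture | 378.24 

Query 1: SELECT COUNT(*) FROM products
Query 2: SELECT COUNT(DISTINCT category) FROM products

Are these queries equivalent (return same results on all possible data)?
No, not equivalent

Query 1 returns: [(4,)]
Query 2 returns: [(3,)]

Reason: COUNT(*) counts rows, COUNT(DISTINCT category) counts unique categorys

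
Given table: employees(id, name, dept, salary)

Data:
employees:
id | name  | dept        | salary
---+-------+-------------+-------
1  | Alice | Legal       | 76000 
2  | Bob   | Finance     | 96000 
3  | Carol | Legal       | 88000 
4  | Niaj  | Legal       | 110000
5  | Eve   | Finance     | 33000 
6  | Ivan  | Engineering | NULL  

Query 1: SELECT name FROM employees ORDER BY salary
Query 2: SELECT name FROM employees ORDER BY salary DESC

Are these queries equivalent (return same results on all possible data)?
No, not equivalent

Query 1 returns: [('Ivan',), ('Eve',), ('Alice',), ('Carol',), ('Bob',), ('Niaj',)]
Query 2 returns: [('Niaj',), ('Bob',), ('Carol',), ('Alice',), ('Eve',), ('Ivan',)]

Reason: ASC vs DESC gives opposite ordering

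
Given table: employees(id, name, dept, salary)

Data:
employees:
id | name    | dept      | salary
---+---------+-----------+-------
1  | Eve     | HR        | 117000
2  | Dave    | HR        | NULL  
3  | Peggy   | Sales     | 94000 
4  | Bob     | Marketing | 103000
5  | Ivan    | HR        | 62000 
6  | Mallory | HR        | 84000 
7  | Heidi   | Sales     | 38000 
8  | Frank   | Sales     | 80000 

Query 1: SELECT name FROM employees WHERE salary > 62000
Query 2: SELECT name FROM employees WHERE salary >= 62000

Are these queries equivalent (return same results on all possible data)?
No, not equivalent

Query 1 returns: [('Eve',), ('Peggy',), ('Bob',), ('Mallory',), ('Frank',)]
Query 2 returns: [('Eve',), ('Peggy',), ('Bob',), ('Ivan',), ('Mallory',), ('Frank',)]

Reason: > vs >= gives different results when salary = 62000 exists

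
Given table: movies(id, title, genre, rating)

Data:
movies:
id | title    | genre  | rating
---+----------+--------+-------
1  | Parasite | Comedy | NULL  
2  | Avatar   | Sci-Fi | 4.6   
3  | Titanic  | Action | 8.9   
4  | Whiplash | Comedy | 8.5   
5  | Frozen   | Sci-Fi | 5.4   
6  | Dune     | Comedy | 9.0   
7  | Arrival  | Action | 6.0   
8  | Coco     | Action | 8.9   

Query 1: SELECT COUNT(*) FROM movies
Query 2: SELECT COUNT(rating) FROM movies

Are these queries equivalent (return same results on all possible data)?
No, not equivalent

Query 1 returns: [(8,)]
Query 2 returns: [(7,)]

Reason: COUNT(*) includes NULLs, COUNT(column) excludes them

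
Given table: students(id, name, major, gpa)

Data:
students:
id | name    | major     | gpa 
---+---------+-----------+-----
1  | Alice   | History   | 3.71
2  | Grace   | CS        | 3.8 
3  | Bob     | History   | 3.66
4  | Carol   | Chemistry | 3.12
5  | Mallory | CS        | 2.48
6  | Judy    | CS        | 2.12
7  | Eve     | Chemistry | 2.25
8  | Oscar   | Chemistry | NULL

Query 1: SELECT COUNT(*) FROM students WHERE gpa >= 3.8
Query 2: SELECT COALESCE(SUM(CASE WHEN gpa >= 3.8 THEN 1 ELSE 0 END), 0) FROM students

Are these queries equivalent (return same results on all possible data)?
Yes, equivalent

Both queries return: [(1,)]

Reason: COUNT with WHERE vs conditional SUM (COALESCE handles empty-table NULL)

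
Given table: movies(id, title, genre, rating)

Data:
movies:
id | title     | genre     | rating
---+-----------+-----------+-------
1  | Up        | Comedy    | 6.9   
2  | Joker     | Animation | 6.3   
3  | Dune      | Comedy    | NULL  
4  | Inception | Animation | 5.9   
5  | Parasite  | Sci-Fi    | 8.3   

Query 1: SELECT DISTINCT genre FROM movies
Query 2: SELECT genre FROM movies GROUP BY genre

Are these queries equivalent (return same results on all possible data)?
Yes, equivalent

Both queries return: [('Animation',), ('Comedy',), ('Sci-Fi',)]

Reason: Both get unique genres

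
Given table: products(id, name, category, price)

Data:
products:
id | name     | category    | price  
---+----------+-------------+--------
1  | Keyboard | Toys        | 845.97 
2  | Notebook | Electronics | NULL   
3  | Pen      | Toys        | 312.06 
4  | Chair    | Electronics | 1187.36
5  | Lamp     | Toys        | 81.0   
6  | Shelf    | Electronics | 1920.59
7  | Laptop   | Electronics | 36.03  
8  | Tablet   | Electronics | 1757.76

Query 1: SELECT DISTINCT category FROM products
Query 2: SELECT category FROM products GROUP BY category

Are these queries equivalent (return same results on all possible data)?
Yes, equivalent

Both queries return: [('Electronics',), ('Toys',)]

Reason: Both get unique categorys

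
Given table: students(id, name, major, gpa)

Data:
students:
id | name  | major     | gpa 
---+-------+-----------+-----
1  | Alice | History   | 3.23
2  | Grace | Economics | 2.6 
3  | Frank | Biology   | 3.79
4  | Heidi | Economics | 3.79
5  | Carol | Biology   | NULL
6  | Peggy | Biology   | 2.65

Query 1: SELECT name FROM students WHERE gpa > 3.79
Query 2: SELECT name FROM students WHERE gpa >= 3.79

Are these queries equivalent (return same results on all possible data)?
No, not equivalent

Query 1 returns: []
Query 2 returns: [('Frank',), ('Heidi',)]

Reason: > vs >= gives different results when gpa = 3.79 exists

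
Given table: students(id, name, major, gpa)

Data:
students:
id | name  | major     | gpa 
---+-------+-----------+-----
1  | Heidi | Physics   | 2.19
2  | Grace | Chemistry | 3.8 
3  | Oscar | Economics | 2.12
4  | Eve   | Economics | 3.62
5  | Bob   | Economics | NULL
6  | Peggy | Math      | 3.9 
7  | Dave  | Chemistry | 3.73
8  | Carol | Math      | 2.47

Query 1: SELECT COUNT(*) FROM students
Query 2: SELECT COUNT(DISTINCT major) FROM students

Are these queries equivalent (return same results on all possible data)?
No, not equivalent

Query 1 returns: [(8,)]
Query 2 returns: [(4,)]

Reason: COUNT(*) counts rows, COUNT(DISTINCT major) counts unique majors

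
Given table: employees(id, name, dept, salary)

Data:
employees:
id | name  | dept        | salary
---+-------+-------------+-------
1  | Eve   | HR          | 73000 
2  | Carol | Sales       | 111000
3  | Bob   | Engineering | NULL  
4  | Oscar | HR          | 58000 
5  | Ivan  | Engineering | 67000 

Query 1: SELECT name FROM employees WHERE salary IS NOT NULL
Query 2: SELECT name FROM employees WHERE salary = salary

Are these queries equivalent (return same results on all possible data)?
Yes, equivalent

Both queries return: [('Carol',), ('Eve',), ('Ivan',), ('Oscar',)]

Reason: IS NOT NULL vs self-equality (both exclude NULLs)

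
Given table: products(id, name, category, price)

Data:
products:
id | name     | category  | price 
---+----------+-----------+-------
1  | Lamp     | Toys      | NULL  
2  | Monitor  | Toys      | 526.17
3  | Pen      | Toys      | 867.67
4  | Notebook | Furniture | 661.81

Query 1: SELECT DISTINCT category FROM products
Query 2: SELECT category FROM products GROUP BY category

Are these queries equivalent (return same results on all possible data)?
Yes, equivalent

Both queries return: [('Furniture',), ('Toys',)]

Reason: Both get unique categorys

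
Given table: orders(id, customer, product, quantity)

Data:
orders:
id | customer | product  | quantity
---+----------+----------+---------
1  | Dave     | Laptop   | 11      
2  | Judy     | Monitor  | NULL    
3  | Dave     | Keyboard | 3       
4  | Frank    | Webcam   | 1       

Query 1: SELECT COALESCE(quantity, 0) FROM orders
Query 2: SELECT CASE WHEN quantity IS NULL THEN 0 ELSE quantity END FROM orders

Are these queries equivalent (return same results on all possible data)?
Yes, equivalent

Both queries return: [(0,), (1,), (3,), (11,)]

Reason: COALESCE vs CASE for NULL handling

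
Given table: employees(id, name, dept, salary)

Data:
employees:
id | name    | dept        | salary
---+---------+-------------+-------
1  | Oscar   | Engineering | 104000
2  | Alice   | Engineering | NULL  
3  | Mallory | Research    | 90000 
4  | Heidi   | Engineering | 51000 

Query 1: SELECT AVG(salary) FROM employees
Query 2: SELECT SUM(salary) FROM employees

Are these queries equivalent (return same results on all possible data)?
No, not equivalent

Query 1 returns: [(81666.66666666667,)]
Query 2 returns: [(245000,)]

Reason: AVG vs SUM give different aggregate values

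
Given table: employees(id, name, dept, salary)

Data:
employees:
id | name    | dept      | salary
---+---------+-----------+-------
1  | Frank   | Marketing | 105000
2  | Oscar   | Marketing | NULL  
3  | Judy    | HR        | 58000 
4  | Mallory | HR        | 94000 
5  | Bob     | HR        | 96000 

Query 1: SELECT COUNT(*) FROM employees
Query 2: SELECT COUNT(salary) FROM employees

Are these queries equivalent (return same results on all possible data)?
No, not equivalent

Query 1 returns: [(5,)]
Query 2 returns: [(4,)]

Reason: COUNT(*) includes NULLs, COUNT(column) excludes them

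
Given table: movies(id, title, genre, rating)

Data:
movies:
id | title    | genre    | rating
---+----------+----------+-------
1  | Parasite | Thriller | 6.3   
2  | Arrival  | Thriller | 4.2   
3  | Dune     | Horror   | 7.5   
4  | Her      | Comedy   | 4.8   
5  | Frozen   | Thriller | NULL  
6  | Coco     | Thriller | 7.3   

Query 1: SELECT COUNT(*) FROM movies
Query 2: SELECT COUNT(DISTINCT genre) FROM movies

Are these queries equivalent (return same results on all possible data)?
No, not equivalent

Query 1 returns: [(6,)]
Query 2 returns: [(3,)]

Reason: COUNT(*) counts rows, COUNT(DISTINCT genre) counts unique genres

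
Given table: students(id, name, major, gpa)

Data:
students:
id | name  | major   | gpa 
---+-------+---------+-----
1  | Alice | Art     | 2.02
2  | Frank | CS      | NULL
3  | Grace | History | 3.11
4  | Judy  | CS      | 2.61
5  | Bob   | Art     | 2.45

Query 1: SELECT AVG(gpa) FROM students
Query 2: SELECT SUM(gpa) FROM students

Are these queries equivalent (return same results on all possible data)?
No, not equivalent

Query 1 returns: [(2.5475,)]
Query 2 returns: [(10.19,)]

Reason: AVG vs SUM give different aggregate values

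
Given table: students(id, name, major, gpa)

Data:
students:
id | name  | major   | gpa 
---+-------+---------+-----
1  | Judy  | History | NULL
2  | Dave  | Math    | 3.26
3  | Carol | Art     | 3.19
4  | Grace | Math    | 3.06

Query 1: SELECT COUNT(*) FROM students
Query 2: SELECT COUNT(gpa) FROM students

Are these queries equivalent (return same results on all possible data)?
No, not equivalent

Query 1 returns: [(4,)]
Query 2 returns: [(3,)]

Reason: COUNT(*) includes NULLs, COUNT(column) excludes them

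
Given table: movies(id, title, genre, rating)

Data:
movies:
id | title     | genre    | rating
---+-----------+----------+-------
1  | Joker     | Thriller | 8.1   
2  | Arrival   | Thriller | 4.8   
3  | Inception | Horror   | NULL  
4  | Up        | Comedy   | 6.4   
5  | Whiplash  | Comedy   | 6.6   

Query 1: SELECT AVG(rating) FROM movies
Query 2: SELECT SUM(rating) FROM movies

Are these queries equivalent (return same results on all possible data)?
No, not equivalent

Query 1 returns: [(6.475,)]
Query 2 returns: [(25.9,)]

Reason: AVG vs SUM give different aggregate values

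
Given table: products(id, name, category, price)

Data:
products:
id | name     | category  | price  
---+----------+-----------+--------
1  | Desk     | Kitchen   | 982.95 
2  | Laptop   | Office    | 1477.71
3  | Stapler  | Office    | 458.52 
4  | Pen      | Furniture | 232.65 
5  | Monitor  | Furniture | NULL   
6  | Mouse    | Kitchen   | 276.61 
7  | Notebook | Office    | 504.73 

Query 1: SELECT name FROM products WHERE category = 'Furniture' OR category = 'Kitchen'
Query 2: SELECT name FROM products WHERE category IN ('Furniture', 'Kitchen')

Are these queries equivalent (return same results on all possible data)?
Yes, equivalent

Both queries return: [('Desk',), ('Monitor',), ('Mouse',), ('Pen',)]

Reason: OR vs IN are equivalent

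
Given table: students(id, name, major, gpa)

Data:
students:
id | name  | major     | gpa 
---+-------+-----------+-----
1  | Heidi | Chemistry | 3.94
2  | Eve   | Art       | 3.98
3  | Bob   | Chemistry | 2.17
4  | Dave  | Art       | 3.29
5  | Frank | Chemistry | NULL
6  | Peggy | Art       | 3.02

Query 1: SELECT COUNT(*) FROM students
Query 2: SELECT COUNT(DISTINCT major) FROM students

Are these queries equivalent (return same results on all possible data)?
No, not equivalent

Query 1 returns: [(6,)]
Query 2 returns: [(2,)]

Reason: COUNT(*) counts rows, COUNT(DISTINCT major) counts unique majors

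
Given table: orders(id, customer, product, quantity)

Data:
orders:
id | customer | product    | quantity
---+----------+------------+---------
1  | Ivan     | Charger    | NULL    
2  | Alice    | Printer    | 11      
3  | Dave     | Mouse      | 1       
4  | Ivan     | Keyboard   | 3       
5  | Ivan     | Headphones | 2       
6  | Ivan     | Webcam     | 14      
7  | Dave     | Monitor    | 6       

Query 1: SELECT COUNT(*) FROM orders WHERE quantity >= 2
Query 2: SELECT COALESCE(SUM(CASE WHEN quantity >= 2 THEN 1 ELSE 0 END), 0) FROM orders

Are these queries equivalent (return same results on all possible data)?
Yes, equivalent

Both queries return: [(5,)]

Reason: COUNT with WHERE vs conditional SUM (COALESCE handles empty-table NULL)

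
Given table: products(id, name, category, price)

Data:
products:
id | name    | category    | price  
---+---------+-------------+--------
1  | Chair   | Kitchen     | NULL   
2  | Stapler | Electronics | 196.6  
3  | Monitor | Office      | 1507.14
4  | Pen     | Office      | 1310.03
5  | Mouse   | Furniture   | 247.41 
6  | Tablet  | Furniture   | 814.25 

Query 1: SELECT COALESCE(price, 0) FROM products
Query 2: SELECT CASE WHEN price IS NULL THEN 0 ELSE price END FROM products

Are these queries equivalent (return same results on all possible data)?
Yes, equivalent

Both queries return: [(0,), (196.6,), (247.41,), (814.25,), (1310.03,), (1507.14,)]

Reason: COALESCE vs CASE for NULL handling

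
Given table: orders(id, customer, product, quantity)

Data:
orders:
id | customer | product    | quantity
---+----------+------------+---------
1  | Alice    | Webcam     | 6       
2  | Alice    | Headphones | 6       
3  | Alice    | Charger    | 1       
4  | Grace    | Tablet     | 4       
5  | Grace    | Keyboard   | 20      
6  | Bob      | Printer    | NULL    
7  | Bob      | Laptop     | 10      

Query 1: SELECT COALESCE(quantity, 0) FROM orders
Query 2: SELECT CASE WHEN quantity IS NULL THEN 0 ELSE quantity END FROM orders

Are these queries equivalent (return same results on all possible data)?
Yes, equivalent

Both queries return: [(0,), (1,), (4,), (6,), (6,), (10,), (20,)]

Reason: COALESCE vs CASE for NULL handling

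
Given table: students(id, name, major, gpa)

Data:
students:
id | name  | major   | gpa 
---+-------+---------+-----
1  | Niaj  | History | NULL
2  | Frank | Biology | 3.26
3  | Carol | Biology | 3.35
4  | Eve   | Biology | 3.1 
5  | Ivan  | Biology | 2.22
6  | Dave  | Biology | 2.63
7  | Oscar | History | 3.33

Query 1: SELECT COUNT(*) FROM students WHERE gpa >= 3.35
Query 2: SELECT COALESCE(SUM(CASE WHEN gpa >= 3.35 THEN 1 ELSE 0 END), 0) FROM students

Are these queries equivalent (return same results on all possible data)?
Yes, equivalent

Both queries return: [(1,)]

Reason: COUNT with WHERE vs conditional SUM (COALESCE handles empty-table NULL)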